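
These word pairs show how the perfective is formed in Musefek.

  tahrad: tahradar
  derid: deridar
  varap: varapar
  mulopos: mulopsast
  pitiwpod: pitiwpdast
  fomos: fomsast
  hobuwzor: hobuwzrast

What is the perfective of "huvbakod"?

huvbakdast

pitiwpod and tahrad both end in -d yet inflect differently (pitiwpdast, tahradar), so the final letter is not what conditions the rule; the last vowel is.
"huvbakod" has last vowel 'o'. The stems whose last vowel is 'o' (hobuwzor → hobuwzrast, fomos → fomsast, pitiwpod → pitiwpdast) delete the last vowel and add -ast.
The other pattern: stems whose last vowel is 'a' or 'i' add -ar.
So huvbakod → huvbakdast.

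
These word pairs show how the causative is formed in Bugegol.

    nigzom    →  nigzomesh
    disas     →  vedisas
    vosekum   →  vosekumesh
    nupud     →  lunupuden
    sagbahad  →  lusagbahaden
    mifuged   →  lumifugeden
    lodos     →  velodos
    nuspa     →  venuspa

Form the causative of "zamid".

luzamiden

nupud and vosekum both have last vowel 'u' yet inflect differently (lunupuden, vosekumesh), so the last vowel is not what conditions the rule; the final letter is.
"zamid" ends in -d. The stems ending in -d (mifuged → lumifugeden, nupud → lunupuden, sagbahad → lusagbahaden) add lu- … -en around the stem.
So zamid → luzamiden.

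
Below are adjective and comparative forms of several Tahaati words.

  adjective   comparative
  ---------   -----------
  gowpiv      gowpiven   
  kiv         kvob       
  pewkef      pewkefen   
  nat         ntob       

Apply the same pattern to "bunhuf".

bunhufen

"bunhuf" has 2 vowels. The stems with 2 vowels (pewkef → pewkefen, gowpiv → gowpiven) add -en.
The other pattern: stems with 1 vowel delete the last vowel and add -ob.
So bunhuf → bunhufen.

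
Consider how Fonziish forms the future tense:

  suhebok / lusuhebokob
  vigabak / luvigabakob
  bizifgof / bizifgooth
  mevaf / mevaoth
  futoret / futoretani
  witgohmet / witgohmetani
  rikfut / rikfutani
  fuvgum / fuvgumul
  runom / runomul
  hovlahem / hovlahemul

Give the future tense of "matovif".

"matovif" ends in -f. The stems ending in -f (bizifgof → bizifgooth, mevaf → mevaoth) drop the final letter and add -oth.
The other patterns: stems ending in -k add lu- … -ob around the stem; stems ending in -t add -ani; stems ending in -m add -ul.
So matovif → matovioth.

matovioth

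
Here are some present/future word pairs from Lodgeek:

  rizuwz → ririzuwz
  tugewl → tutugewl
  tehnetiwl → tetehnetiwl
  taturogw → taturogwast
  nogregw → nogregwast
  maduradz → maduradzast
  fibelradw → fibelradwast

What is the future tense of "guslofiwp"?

rizuwz and maduradz both end in -z yet inflect differently (ririzuwz, maduradzast), so the final letter is not what conditions the rule; the second-to-last letter is.
"guslofiwp" has second-to-last letter 'w'. The stems whose second-to-last letter is 'w' (rizuwz → ririzuwz, tugewl → tutugewl, tehnetiwl → tetehnetiwl) repeat the first consonant+vowel as a prefix.
The other pattern: stems whose second-to-last letter is 'd' or 'g' add -ast.
So guslofiwp → guguslofiwp.

guguslofiwp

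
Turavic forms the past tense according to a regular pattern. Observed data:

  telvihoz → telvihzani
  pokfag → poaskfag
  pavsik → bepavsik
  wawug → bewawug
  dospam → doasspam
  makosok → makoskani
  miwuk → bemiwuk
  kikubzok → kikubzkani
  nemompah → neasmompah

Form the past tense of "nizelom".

nizelmani

"nizelom" has last vowel 'o'. The stems whose last vowel is 'o' (kikubzok → kikubzkani, telvihoz → telvihzani, makosok → makoskani) delete the last vowel and add -ani.
So nizelom → nizelmani.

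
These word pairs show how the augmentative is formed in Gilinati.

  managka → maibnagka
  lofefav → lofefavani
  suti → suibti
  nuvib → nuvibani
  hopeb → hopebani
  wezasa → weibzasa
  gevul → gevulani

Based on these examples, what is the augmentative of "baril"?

barilani

"baril" ends in a consonant. The stems ending in a consonant (hopeb → hopebani, lofefav → lofefavani, nuvib → nuvibani) add -ani.
So baril → barilani.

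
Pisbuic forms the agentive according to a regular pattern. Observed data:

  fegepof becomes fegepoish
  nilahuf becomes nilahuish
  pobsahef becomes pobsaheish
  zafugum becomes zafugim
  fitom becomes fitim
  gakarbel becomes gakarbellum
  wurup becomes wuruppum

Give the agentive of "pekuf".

"pekuf" ends in -f. The stems ending in -f (fegepof → fegepoish, nilahuf → nilahuish, pobsahef → pobsaheish) drop the final letter and add -ish.
So pekuf → pekuish.

pekuish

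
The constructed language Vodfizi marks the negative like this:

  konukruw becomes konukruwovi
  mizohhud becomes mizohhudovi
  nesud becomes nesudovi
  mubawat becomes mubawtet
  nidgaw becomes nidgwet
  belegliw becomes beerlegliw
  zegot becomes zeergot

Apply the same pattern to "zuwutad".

"zuwutad" has last vowel 'a'. The stems whose last vowel is 'a' (mubawat → mubawtet, nidgaw → nidgwet) delete the last vowel and add -et.
The other patterns: stems whose last vowel is 'u' add -ovi; stems whose last vowel is 'i' or 'o' insert -er- after the first vowel.
So zuwutad → zuwutdet.

zuwutdet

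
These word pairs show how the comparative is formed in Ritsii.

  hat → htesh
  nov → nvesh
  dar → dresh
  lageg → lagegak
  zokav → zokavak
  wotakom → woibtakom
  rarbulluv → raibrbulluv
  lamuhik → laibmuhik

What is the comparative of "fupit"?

nov and zokav both end in -v yet inflect differently (nvesh, zokavak), so the final letter is not what conditions the rule; the number of vowels is.
"fupit" has 2 vowels. The stems with 2 vowels (lageg → lagegak, zokav → zokavak) add -ak.
The other patterns: stems with 1 vowel delete the last vowel and add -esh; stems with 3 vowels insert -ib- after the first vowel.
So fupit → fupitak.

fupitak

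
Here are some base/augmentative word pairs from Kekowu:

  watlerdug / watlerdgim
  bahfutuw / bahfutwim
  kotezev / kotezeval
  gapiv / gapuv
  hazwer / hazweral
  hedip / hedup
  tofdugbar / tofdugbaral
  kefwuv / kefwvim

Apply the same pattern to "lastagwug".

lastagwgim

"lastagwug" has last vowel 'u'. The stems whose last vowel is 'u' (bahfutuw → bahfutwim, kefwuv → kefwvim, watlerdug → watlerdgim) delete the last vowel and add -im.
So lastagwug → lastagwgim.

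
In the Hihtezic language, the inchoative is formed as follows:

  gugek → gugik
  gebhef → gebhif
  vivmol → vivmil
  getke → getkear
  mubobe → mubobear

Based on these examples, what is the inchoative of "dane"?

getke and gebhef both have last vowel 'e' yet inflect differently (getkear, gebhif), so the last vowel is not what conditions the rule; whether the stem ends in a vowel or a consonant is.
"dane" ends in a vowel. The stems ending in a vowel (getke → getkear, mubobe → mubobear) add -ar.
So dane → danear.

danear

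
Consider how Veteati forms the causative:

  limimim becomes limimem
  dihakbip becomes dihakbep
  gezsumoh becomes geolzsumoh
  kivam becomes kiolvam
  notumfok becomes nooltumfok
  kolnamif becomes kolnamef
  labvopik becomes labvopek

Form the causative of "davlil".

davlel

labvopik and notumfok both end in -k yet inflect differently (labvopek, nooltumfok), so the final letter is not what conditions the rule; the last vowel is.
"davlil" has last vowel 'i'. The stems whose last vowel is 'i' (dihakbip → dihakbep, limimim → limimem, kolnamif → kolnamef) change the last vowel to 'e'.
The other pattern: stems whose last vowel is 'a' or 'o' insert -ol- after the first vowel.
So davlil → davlel.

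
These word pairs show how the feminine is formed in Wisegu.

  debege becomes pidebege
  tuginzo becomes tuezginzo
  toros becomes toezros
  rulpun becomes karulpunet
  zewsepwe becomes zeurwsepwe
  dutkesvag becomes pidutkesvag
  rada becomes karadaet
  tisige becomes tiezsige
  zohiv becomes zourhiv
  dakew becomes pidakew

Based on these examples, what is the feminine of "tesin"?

teezsin

zewsepwe and tisige both end in -e yet inflect differently (zeurwsepwe, tiezsige), so the final letter is not what conditions the rule; the first letter is.
"tesin" begins with t-. The stems beginning with t- (tisige → tiezsige, tuginzo → tuezginzo, toros → toezros) insert -ez- after the first vowel.
So tesin → teezsin.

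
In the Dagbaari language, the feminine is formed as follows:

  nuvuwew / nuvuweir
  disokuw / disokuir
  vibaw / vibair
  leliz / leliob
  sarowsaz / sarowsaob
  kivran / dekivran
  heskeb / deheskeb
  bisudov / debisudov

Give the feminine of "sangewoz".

vibaw and sarowsaz both have last vowel 'a' yet inflect differently (vibair, sarowsaob), so the last vowel is not what conditions the rule; the final letter is.
"sangewoz" ends in -z. The stems ending in -z (leliz → leliob, sarowsaz → sarowsaob) drop the final letter and add -ob.
So sangewoz → sangewoob.

sangewoob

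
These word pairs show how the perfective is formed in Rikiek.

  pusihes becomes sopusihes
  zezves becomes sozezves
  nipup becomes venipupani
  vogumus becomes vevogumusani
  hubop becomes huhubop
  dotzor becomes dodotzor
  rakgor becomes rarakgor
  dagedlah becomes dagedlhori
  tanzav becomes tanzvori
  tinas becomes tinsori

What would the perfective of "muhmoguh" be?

vemuhmoguhani

pusihes and vogumus both end in -s yet inflect differently (sopusihes, vevogumusani), so the final letter is not what conditions the rule; the last vowel is.
"muhmoguh" has last vowel 'u'. The stems whose last vowel is 'u' (nipup → venipupani, vogumus → vevogumusani) add ve- … -ani around the stem.
The other patterns: stems whose last vowel is 'e' add the prefix so-; stems whose last vowel is 'o' repeat the first consonant+vowel as a prefix; stems whose last vowel is 'a' delete the last vowel and add -ori.
So muhmoguh → vemuhmoguhani.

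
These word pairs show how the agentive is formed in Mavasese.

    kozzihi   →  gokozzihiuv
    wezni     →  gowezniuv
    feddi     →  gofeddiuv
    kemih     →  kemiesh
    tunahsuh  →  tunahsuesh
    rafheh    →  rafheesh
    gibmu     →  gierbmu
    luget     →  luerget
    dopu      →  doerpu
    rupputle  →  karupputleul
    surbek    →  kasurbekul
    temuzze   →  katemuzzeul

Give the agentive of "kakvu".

kaerkvu

kozzihi and kemih both have last vowel 'i' yet inflect differently (gokozzihiuv, kemiesh), so the last vowel is not what conditions the rule; the final letter is.
"kakvu" ends in -u. The stems ending in -u (gibmu → gierbmu, dopu → doerpu) insert -er- after the first vowel.
The other patterns: stems ending in -i add go- … -uv around the stem; stems ending in -h drop the final letter and add -esh; stems ending in -e or -k add ka- … -ul around the stem.
So kakvu → kaerkvu.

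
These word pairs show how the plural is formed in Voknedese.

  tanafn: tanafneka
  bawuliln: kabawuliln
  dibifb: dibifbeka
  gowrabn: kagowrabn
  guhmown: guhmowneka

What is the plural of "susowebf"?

kasusowebf

tanafn and bawuliln both end in -n yet inflect differently (tanafneka, kabawuliln), so the final letter is not what conditions the rule; the second-to-last letter is.
"susowebf" has second-to-last letter 'b'. The one such stem in the data (gowrabn → kagowrabn) adds the prefix ka-, so the same rule applies.
The other pattern: stems whose second-to-last letter is 'f' or 'w' add -eka.
So susowebf → kasusowebf.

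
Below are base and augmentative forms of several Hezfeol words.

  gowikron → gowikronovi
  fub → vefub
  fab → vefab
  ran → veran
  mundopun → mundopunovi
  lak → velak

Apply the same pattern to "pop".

vepop

ran and mundopun both end in -n yet inflect differently (veran, mundopunovi), so the final letter is not what conditions the rule; the number of vowels is.
"pop" has 1 vowel. The stems with 1 vowel (fab → vefab, fub → vefub, lak → velak) add the prefix ve-.
The other pattern: stems with 3 vowels add -ovi.
So pop → vepop.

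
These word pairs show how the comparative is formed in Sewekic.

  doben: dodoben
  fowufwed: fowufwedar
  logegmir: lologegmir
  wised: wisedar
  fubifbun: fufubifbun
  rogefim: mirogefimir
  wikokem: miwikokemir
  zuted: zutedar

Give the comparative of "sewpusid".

"sewpusid" ends in -d. The stems ending in -d (zuted → zutedar, fowufwed → fowufwedar, wised → wisedar) add -ar.
So sewpusid → sewpusidar.

sewpusidar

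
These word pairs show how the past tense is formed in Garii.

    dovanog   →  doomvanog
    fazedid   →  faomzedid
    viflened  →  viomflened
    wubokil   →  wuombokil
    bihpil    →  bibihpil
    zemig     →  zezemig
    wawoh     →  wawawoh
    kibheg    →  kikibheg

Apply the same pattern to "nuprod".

nunuprod

wubokil and bihpil both end in -l yet inflect differently (wuombokil, bibihpil), so the final letter is not what conditions the rule; the number of vowels is.
"nuprod" has 2 vowels. The stems with 2 vowels (bihpil → bibihpil, zemig → zezemig, wawoh → wawawoh) repeat the first consonant+vowel as a prefix.
So nuprod → nunuprod.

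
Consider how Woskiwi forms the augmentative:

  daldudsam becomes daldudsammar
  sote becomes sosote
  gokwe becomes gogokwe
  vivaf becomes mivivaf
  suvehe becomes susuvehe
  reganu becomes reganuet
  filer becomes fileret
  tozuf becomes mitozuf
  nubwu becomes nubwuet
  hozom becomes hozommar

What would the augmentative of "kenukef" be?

"kenukef" ends in -f. The stems ending in -f (vivaf → mivivaf, tozuf → mitozuf) add the prefix mi-.
The other patterns: stems ending in -r or -u add -et; stems ending in -e repeat the first consonant+vowel as a prefix; stems ending in -m double the final consonant and add -ar.
So kenukef → mikenukef.

mikenukef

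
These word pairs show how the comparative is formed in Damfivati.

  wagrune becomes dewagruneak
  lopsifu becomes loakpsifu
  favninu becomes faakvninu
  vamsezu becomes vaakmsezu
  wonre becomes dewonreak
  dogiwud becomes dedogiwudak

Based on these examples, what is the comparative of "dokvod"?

dedokvodak

lopsifu and dogiwud both have last vowel 'u' yet inflect differently (loakpsifu, dedogiwudak), so the last vowel is not what conditions the rule; the final letter is.
"dokvod" ends in -d. The one such stem in the data (dogiwud → dedogiwudak) adds de- … -ak around the stem, so the same rule applies.
The other pattern: stems ending in -u insert -ak- after the first vowel.
So dokvod → dedokvodak.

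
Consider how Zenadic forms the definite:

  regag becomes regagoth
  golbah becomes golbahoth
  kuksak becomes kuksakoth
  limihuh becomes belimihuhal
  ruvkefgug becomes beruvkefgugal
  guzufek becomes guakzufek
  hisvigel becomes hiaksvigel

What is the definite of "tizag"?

golbah and limihuh both end in -h yet inflect differently (golbahoth, belimihuhal), so the final letter is not what conditions the rule; the last vowel is.
"tizag" has last vowel 'a'. The stems whose last vowel is 'a' (regag → regagoth, golbah → golbahoth, kuksak → kuksakoth) add -oth.
So tizag → tizagoth.

tizagoth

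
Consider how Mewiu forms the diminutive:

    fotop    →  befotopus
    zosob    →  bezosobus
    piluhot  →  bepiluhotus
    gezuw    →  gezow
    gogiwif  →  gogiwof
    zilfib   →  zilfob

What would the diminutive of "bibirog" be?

bebibirogus

zosob and zilfib both end in -b yet inflect differently (bezosobus, zilfob), so the final letter is not what conditions the rule; the last vowel is.
"bibirog" has last vowel 'o'. The stems whose last vowel is 'o' (fotop → befotopus, zosob → bezosobus, piluhot → bepiluhotus) add be- … -us around the stem.
So bibirog → bebibirogus.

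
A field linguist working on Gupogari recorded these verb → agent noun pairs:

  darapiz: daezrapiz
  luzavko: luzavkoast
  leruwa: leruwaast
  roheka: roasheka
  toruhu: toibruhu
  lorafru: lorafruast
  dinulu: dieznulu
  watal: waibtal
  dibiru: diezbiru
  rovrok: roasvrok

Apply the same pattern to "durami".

dinulu and lorafru both end in -u yet inflect differently (dieznulu, lorafruast), so the final letter is not what conditions the rule; the first letter is.
"durami" begins with d-. The stems beginning with d- (darapiz → daezrapiz, dinulu → dieznulu, dibiru → diezbiru) insert -ez- after the first vowel.
The other patterns: stems beginning with r- insert -as- after the first vowel; stems beginning with l- add -ast; stems beginning with t- or w- insert -ib- after the first vowel.
So durami → duezrami.

duezrami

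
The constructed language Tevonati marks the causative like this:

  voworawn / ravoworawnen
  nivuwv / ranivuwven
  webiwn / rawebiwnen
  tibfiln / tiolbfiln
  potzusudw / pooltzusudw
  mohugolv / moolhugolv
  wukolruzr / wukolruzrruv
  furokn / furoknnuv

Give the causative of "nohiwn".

ranohiwnen

voworawn and tibfiln both end in -n yet inflect differently (ravoworawnen, tiolbfiln), so the final letter is not what conditions the rule; the second-to-last letter is.
"nohiwn" has second-to-last letter 'w'. The stems whose second-to-last letter is 'w' (voworawn → ravoworawnen, nivuwv → ranivuwven, webiwn → rawebiwnen) add ra- … -en around the stem.
So nohiwn → ranohiwnen.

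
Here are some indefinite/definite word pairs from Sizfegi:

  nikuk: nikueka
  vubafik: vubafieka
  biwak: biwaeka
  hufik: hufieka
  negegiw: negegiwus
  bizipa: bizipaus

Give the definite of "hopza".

vubafik and negegiw both have last vowel 'i' yet inflect differently (vubafieka, negegiwus), so the last vowel is not what conditions the rule; the final letter is.
"hopza" ends in -a. The one such stem in the data (bizipa → bizipaus) adds -us, so the same rule applies.
The other pattern: stems ending in -k drop the final letter and add -eka.
So hopza → hopzaus.

hopzaus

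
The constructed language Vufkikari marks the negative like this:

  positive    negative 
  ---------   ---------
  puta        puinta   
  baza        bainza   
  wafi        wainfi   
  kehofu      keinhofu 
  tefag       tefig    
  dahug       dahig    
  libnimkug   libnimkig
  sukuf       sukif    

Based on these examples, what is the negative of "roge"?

roinge

puta and tefag both have last vowel 'a' yet inflect differently (puinta, tefig), so the last vowel is not what conditions the rule; whether the stem ends in a vowel or a consonant is.
"roge" ends in a vowel. The stems ending in a vowel (puta → puinta, baza → bainza, wafi → wainfi) insert -in- after the first vowel.
The other pattern: stems ending in a consonant change the last vowel to 'i'.
So roge → roinge.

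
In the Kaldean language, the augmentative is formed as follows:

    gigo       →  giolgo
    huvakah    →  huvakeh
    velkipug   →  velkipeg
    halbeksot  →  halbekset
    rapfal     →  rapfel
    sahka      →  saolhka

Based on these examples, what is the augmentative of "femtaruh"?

femtareh

"femtaruh" ends in a consonant. The stems ending in a consonant (rapfal → rapfel, velkipug → velkipeg, huvakah → huvakeh) change the last vowel to 'e'.
The other pattern: stems ending in a vowel insert -ol- after the first vowel.
So femtaruh → femtareh.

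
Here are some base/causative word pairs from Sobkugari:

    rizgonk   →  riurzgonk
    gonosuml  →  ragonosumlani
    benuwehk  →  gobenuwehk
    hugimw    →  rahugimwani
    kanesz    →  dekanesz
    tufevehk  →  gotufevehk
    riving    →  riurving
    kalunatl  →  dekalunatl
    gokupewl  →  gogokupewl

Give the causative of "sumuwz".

gosumuwz

gonosuml and kalunatl both end in -l yet inflect differently (ragonosumlani, dekalunatl), so the final letter is not what conditions the rule; the second-to-last letter is.
"sumuwz" has second-to-last letter 'w'. The one such stem in the data (gokupewl → gogokupewl) adds the prefix go-, so the same rule applies.
The other patterns: stems whose second-to-last letter is 'n' insert -ur- after the first vowel; stems whose second-to-last letter is 'm' add ra- … -ani around the stem; stems whose second-to-last letter is 's' or 't' add the prefix de-.
So sumuwz → gosumuwz.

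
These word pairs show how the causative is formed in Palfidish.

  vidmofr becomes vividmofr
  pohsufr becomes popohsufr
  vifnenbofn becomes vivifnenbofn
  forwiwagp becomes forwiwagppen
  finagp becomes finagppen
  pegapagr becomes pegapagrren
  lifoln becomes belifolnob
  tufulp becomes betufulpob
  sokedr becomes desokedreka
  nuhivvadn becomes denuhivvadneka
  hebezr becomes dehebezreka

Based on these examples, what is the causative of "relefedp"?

vidmofr and pegapagr both end in -r yet inflect differently (vividmofr, pegapagrren), so the final letter is not what conditions the rule; the second-to-last letter is.
"relefedp" has second-to-last letter 'd'. The stems whose second-to-last letter is 'd' (sokedr → desokedreka, nuhivvadn → denuhivvadneka) add de- … -eka around the stem.
The other patterns: stems whose second-to-last letter is 'f' repeat the first consonant+vowel as a prefix; stems whose second-to-last letter is 'g' double the final consonant and add -en; stems whose second-to-last letter is 'l' add be- … -ob around the stem.
So relefedp → derelefedpeka.

derelefedpeka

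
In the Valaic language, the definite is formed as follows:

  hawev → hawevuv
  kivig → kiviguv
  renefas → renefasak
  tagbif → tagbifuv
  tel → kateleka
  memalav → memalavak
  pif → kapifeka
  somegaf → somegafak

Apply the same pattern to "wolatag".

pif and tagbif both end in -f yet inflect differently (kapifeka, tagbifuv), so the final letter is not what conditions the rule; the number of vowels is.
"wolatag" has 3 vowels. The stems with 3 vowels (memalav → memalavak, renefas → renefasak, somegaf → somegafak) add -ak.
So wolatag → wolatagak.

wolatagak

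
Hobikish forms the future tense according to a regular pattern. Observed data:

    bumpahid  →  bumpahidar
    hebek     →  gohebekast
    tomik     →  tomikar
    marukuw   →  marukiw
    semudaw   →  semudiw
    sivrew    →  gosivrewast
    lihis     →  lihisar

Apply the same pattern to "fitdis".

hebek and tomik both end in -k yet inflect differently (gohebekast, tomikar), so the final letter is not what conditions the rule; the last vowel is.
"fitdis" has last vowel 'i'. The stems whose last vowel is 'i' (tomik → tomikar, bumpahid → bumpahidar, lihis → lihisar) add -ar.
So fitdis → fitdisar.

fitdisar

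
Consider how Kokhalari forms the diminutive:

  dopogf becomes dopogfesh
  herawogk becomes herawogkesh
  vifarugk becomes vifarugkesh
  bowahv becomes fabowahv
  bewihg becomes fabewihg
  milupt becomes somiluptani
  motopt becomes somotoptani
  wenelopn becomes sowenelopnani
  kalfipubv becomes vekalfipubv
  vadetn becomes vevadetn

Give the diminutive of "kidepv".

sokidepvani

bowahv and kalfipubv both end in -v yet inflect differently (fabowahv, vekalfipubv), so the final letter is not what conditions the rule; the second-to-last letter is.
"kidepv" has second-to-last letter 'p'. The stems whose second-to-last letter is 'p' (milupt → somiluptani, motopt → somotoptani, wenelopn → sowenelopnani) add so- … -ani around the stem.
The other patterns: stems whose second-to-last letter is 'g' add -esh; stems whose second-to-last letter is 'h' add the prefix fa-; stems whose second-to-last letter is 'b' or 't' add the prefix ve-.
So kidepv → sokidepvani.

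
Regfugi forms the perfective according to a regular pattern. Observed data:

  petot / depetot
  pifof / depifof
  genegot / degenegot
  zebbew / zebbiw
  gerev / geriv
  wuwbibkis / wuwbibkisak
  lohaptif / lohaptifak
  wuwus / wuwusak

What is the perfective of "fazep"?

pifof and lohaptif both end in -f yet inflect differently (depifof, lohaptifak), so the final letter is not what conditions the rule; the last vowel is.
"fazep" has last vowel 'e'. The stems whose last vowel is 'e' (zebbew → zebbiw, gerev → geriv) change the last vowel to 'i'.
So fazep → fazip.

fazip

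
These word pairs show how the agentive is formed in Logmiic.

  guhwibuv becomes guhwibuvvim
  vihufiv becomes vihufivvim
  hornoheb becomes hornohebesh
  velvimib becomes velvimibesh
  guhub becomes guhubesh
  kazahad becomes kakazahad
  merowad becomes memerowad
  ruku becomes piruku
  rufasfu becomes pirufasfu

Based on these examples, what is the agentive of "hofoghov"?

vihufiv and velvimib both have last vowel 'i' yet inflect differently (vihufivvim, velvimibesh), so the last vowel is not what conditions the rule; the final letter is.
"hofoghov" ends in -v. The stems ending in -v (guhwibuv → guhwibuvvim, vihufiv → vihufivvim) double the final consonant and add -im.
So hofoghov → hofoghovvim.

hofoghovvim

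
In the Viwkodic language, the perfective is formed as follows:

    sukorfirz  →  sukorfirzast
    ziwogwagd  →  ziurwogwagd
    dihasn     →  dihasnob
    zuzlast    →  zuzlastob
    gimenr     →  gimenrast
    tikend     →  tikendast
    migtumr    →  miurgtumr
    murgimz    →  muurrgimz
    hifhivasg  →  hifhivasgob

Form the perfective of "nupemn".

nuurpemn

gimenr and migtumr both end in -r yet inflect differently (gimenrast, miurgtumr), so the final letter is not what conditions the rule; the second-to-last letter is.
"nupemn" has second-to-last letter 'm'. The stems whose second-to-last letter is 'm' (migtumr → miurgtumr, murgimz → muurrgimz) insert -ur- after the first vowel.
So nupemn → nuurpemn.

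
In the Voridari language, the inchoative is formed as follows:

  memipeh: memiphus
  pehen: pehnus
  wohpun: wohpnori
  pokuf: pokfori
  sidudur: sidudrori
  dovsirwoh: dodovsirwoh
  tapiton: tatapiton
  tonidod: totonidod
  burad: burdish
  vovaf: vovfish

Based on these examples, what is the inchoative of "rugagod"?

"rugagod" has last vowel 'o'. The stems whose last vowel is 'o' (dovsirwoh → dodovsirwoh, tapiton → tatapiton, tonidod → totonidod) repeat the first consonant+vowel as a prefix.
The other patterns: stems whose last vowel is 'e' delete the last vowel and add -us; stems whose last vowel is 'u' delete the last vowel and add -ori; stems whose last vowel is 'a' delete the last vowel and add -ish.
So rugagod → rurugagod.

rurugagod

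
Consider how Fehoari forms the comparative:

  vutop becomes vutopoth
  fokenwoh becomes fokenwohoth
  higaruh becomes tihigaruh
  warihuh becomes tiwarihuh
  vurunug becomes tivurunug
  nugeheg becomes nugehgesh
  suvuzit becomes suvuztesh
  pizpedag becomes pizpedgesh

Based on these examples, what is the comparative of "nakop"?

fokenwoh and higaruh both end in -h yet inflect differently (fokenwohoth, tihigaruh), so the final letter is not what conditions the rule; the last vowel is.
"nakop" has last vowel 'o'. The stems whose last vowel is 'o' (vutop → vutopoth, fokenwoh → fokenwohoth) add -oth.
The other patterns: stems whose last vowel is 'u' add the prefix ti-; stems whose last vowel is 'a', 'e' or 'i' delete the last vowel and add -esh.
So nakop → nakopoth.

nakopoth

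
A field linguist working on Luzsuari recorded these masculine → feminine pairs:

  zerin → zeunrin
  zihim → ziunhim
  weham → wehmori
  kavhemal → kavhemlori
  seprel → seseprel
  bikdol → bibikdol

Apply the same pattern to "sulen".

zihim and weham both end in -m yet inflect differently (ziunhim, wehmori), so the final letter is not what conditions the rule; the last vowel is.
"sulen" has last vowel 'e'. The one such stem in the data (seprel → seseprel) repeats the first consonant+vowel as a prefix (as does bikdol), so the same rule applies.
So sulen → susulen.

susulen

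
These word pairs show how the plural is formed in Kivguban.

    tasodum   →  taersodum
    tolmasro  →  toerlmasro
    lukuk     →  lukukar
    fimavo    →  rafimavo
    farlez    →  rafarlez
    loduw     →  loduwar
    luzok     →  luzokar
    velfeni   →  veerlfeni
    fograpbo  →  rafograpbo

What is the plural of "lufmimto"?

"lufmimto" begins with l-. The stems beginning with l- (loduw → loduwar, luzok → luzokar, lukuk → lukukar) add -ar.
The other patterns: stems beginning with f- add the prefix ra-; stems beginning with t- or v- insert -er- after the first vowel.
So lufmimto → lufmimtoar.

lufmimtoar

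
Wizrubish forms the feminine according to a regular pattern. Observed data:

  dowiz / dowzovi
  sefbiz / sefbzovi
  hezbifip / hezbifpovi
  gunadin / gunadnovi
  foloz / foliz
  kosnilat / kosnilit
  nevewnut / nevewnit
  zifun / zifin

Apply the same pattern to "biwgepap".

dowiz and foloz both end in -z yet inflect differently (dowzovi, foliz), so the final letter is not what conditions the rule; the last vowel is.
"biwgepap" has last vowel 'a'. The one such stem in the data (kosnilat → kosnilit) changes the last vowel to 'i' (as do foloz, nevewnut), so the same rule applies.
The other pattern: stems whose last vowel is 'i' delete the last vowel and add -ovi.
So biwgepap → biwgepip.

biwgepip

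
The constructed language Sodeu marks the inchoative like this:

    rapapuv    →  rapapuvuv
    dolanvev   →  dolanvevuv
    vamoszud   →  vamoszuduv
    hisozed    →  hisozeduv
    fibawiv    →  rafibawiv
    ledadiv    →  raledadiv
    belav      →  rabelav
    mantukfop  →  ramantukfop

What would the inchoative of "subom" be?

rapapuv and fibawiv both end in -v yet inflect differently (rapapuvuv, rafibawiv), so the final letter is not what conditions the rule; the last vowel is.
"subom" has last vowel 'o'. The one such stem in the data (mantukfop → ramantukfop) adds the prefix ra-, so the same rule applies.
So subom → rasubom.

rasubom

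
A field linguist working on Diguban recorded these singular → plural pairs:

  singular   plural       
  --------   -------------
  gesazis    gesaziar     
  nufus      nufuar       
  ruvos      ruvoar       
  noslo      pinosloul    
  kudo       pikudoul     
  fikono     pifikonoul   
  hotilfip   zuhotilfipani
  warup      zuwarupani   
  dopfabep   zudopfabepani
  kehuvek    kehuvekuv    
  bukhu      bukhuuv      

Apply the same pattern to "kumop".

zukumopani

"kumop" ends in -p. The stems ending in -p (hotilfip → zuhotilfipani, warup → zuwarupani, dopfabep → zudopfabepani) add zu- … -ani around the stem.
So kumop → zukumopani.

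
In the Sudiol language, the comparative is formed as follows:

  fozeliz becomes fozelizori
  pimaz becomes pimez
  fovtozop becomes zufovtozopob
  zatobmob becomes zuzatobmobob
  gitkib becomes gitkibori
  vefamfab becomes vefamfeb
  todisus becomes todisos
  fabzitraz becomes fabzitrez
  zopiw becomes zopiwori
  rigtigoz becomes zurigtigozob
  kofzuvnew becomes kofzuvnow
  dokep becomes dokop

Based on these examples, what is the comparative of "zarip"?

zaripori

"zarip" has last vowel 'i'. The stems whose last vowel is 'i' (gitkib → gitkibori, zopiw → zopiwori, fozeliz → fozelizori) add -ori.
So zarip → zaripori.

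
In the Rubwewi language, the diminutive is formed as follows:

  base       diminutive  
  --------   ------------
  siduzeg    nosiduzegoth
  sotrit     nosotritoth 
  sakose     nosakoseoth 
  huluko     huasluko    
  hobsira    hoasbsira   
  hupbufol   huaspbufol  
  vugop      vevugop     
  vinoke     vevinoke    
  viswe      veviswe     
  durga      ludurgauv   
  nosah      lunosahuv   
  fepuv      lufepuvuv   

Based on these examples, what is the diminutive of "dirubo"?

ludirubouv

sakose and vinoke both end in -e yet inflect differently (nosakoseoth, vevinoke), so the final letter is not what conditions the rule; the first letter is.
"dirubo" begins with d-. The one such stem in the data (durga → ludurgauv) adds lu- … -uv around the stem, so the same rule applies.
The other patterns: stems beginning with s- add no- … -oth around the stem; stems beginning with h- insert -as- after the first vowel; stems beginning with v- add the prefix ve-.
So dirubo → ludirubouv.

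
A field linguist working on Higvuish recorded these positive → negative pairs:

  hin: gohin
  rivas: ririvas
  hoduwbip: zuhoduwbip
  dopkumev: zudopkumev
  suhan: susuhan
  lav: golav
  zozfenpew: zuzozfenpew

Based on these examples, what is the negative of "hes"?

"hes" has 1 vowel. The stems with 1 vowel (hin → gohin, lav → golav) add the prefix go-.
So hes → gohes.

gohes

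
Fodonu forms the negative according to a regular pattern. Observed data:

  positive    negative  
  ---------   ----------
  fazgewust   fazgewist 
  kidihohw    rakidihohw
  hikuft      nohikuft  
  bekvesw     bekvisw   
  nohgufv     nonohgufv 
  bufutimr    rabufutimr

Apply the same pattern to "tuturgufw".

notuturgufw

hikuft and fazgewust both end in -t yet inflect differently (nohikuft, fazgewist), so the final letter is not what conditions the rule; the second-to-last letter is.
"tuturgufw" has second-to-last letter 'f'. The stems whose second-to-last letter is 'f' (hikuft → nohikuft, nohgufv → nonohgufv) add the prefix no-.
So tuturgufw → notuturgufw.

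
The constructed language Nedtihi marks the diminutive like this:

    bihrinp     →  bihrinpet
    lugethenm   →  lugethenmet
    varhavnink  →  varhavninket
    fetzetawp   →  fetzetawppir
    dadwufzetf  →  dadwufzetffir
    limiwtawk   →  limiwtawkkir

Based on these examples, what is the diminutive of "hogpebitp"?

hogpebitppir

"hogpebitp" has second-to-last letter 't'. The one such stem in the data (dadwufzetf → dadwufzetffir) doubles the final consonant and adds -ir (as do fetzetawp, limiwtawk), so the same rule applies.
The other pattern: stems whose second-to-last letter is 'n' add -et.
So hogpebitp → hogpebitppir.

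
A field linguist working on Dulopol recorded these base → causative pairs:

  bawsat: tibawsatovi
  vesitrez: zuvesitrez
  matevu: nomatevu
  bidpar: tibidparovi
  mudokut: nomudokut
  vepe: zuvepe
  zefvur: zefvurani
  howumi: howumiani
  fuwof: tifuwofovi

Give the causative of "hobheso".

hobhesoani

mudokut and bawsat both end in -t yet inflect differently (nomudokut, tibawsatovi), so the final letter is not what conditions the rule; the first letter is.
"hobheso" begins with h-. The one such stem in the data (howumi → howumiani) adds -ani, so the same rule applies.
So hobheso → hobhesoani.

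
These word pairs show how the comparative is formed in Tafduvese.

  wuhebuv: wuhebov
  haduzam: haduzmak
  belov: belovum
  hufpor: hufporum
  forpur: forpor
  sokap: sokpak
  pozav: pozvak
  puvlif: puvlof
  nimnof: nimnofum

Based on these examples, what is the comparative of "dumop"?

dumopum

nimnof and puvlif both end in -f yet inflect differently (nimnofum, puvlof), so the final letter is not what conditions the rule; the last vowel is.
"dumop" has last vowel 'o'. The stems whose last vowel is 'o' (belov → belovum, nimnof → nimnofum, hufpor → hufporum) add -um.
So dumop → dumopum.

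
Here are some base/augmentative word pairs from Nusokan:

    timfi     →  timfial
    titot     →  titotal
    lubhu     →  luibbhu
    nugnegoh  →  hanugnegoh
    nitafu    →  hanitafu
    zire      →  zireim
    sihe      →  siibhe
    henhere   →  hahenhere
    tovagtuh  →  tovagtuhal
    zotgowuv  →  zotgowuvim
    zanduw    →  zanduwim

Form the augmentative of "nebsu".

hanebsu

nugnegoh and tovagtuh both end in -h yet inflect differently (hanugnegoh, tovagtuhal), so the final letter is not what conditions the rule; the first letter is.
"nebsu" begins with n-. The stems beginning with n- (nitafu → hanitafu, nugnegoh → hanugnegoh) add the prefix ha-.
So nebsu → hanebsu.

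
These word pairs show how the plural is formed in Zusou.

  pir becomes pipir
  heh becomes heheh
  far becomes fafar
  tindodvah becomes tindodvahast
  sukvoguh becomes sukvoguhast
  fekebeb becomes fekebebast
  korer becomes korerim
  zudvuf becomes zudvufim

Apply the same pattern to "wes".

wewes

far and korer both end in -r yet inflect differently (fafar, korerim), so the final letter is not what conditions the rule; the number of vowels is.
"wes" has 1 vowel. The stems with 1 vowel (heh → heheh, far → fafar, pir → pipir) repeat the first consonant+vowel as a prefix.
The other patterns: stems with 2 vowels add -im; stems with 3 vowels add -ast.
So wes → wewes.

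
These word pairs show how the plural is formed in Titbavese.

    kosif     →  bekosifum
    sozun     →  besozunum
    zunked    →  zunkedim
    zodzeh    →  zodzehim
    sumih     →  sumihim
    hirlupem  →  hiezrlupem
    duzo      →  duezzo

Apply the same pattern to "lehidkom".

kosif and sumih both have last vowel 'i' yet inflect differently (bekosifum, sumihim), so the last vowel is not what conditions the rule; the final letter is.
"lehidkom" ends in -m. The one such stem in the data (hirlupem → hiezrlupem) inserts -ez- after the first vowel (as does duzo), so the same rule applies.
So lehidkom → leezhidkom.

leezhidkom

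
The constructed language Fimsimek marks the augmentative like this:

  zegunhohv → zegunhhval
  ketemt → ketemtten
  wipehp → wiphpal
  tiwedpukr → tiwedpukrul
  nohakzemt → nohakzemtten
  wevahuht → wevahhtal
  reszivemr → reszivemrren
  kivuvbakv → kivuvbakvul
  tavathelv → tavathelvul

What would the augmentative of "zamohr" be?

zamhral

wevahuht and nohakzemt both end in -t yet inflect differently (wevahhtal, nohakzemtten), so the final letter is not what conditions the rule; the second-to-last letter is.
"zamohr" has second-to-last letter 'h'. The stems whose second-to-last letter is 'h' (wipehp → wiphpal, wevahuht → wevahhtal, zegunhohv → zegunhhval) delete the last vowel and add -al.
So zamohr → zamhral.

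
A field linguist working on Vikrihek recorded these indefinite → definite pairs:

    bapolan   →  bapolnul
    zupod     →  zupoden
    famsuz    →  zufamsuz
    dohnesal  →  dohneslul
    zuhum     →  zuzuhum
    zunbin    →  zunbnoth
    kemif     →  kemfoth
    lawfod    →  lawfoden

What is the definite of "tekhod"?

zunbin and bapolan both end in -n yet inflect differently (zunbnoth, bapolnul), so the final letter is not what conditions the rule; the last vowel is.
"tekhod" has last vowel 'o'. The stems whose last vowel is 'o' (lawfod → lawfoden, zupod → zupoden) add -en.
So tekhod → tekhoden.

tekhoden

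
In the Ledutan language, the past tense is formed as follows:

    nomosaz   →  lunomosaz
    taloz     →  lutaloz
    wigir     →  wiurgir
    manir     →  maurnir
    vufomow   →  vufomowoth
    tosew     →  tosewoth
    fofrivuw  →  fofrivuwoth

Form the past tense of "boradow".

boradowoth

taloz and vufomow both have last vowel 'o' yet inflect differently (lutaloz, vufomowoth), so the last vowel is not what conditions the rule; the final letter is.
"boradow" ends in -w. The stems ending in -w (vufomow → vufomowoth, tosew → tosewoth, fofrivuw → fofrivuwoth) add -oth.
The other patterns: stems ending in -z add the prefix lu-; stems ending in -r insert -ur- after the first vowel.
So boradow → boradowoth.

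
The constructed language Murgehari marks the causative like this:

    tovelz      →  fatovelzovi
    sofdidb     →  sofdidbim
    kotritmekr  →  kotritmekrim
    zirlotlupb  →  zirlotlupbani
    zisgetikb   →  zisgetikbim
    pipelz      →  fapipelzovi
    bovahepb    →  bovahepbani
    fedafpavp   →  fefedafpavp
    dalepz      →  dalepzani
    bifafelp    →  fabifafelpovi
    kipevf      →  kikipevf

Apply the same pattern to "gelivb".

fedafpavp and bifafelp both end in -p yet inflect differently (fefedafpavp, fabifafelpovi), so the final letter is not what conditions the rule; the second-to-last letter is.
"gelivb" has second-to-last letter 'v'. The stems whose second-to-last letter is 'v' (fedafpavp → fefedafpavp, kipevf → kikipevf) repeat the first consonant+vowel as a prefix.
The other patterns: stems whose second-to-last letter is 'p' add -ani; stems whose second-to-last letter is 'l' add fa- … -ovi around the stem; stems whose second-to-last letter is 'd' or 'k' add -im.
So gelivb → gegelivb.

gegelivb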